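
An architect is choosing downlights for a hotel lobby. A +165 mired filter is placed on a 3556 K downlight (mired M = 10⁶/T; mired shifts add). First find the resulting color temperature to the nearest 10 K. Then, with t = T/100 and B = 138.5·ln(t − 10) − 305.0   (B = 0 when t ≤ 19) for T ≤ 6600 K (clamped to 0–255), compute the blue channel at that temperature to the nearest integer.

44

M_in = 10⁶/3556 = 281.21; M_out = 281.21 + (+165) = 446.21.
T_out = 10⁶/446.21 = 2241.1 K → 2240 K; t = 22.4.
B = 138.5·ln(22.4 − 10) − 305.0 = 138.5·ln 12.4 − 305.0 = 138.5·2.5177 − 305.0 = 43.701.
Rounded: 44.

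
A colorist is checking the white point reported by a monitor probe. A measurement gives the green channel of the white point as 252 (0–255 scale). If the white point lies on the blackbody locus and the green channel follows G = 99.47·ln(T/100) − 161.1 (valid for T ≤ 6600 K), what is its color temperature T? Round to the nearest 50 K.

6350 K

ln t = (252 + 161.1) / 99.47 = 4.1530.
t = e^4.1530 = 63.625.
T = 100·t = 6363 K → 6350 K to the nearest 50 K.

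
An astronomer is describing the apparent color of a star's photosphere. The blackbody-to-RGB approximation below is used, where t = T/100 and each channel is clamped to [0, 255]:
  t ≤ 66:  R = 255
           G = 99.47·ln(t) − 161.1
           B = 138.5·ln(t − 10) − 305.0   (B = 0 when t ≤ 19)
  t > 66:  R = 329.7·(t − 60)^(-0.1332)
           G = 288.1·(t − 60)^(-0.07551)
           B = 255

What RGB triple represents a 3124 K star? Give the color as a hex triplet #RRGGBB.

#FFB576

t = 3124/100 = 31.24; the t ≤ 66 branch applies.
R = 255 by definition for t ≤ 66.
G = 99.47·ln 31.24 − 161.1 = 99.47·3.4417 − 161.1 = 181.246.
B = 138.5·ln(31.24 − 10) − 305.0 = 138.5·ln 21.24 − 305.0 = 138.5·3.0559 − 305.0 = 118.240.
Rounded: (255, 181, 118).
In hex: #FFB576.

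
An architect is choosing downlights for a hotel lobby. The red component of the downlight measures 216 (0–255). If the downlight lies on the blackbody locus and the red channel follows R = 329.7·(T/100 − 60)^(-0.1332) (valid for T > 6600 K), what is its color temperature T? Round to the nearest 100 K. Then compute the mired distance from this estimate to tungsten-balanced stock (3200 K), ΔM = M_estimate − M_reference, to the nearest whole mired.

(t − 60)^(-0.1332) = 216/329.7 = 0.65514.
t − 60 = 0.65514^(1/-0.1332) = 0.65514^(-7.508) = 23.926, so t = 83.926.
T = 100·t = 8393 K → 8400 K to the nearest 100 K.
M_estimate = 10⁶/8400 = 119.05; M_reference = 10⁶/3200 = 312.50.
ΔM = 119.05 − 312.50 = -193.45 → -193 mireds.

-193 mireds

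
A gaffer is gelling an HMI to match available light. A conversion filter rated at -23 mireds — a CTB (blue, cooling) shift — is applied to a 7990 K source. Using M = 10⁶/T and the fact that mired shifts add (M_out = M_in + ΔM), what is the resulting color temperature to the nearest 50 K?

M_in = 10⁶/7990 = 125.16 mireds.
M_out = 125.16 + (-23) = 102.16 mireds.
T_out = 10⁶/102.16 = 9788.9 K → 9800 K.

9800 K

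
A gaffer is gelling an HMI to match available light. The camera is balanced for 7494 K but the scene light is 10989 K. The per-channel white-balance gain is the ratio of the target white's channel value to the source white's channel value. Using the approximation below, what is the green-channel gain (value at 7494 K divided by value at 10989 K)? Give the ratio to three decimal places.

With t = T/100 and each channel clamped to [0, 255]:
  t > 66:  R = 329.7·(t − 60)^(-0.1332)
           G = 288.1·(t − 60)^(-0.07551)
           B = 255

At 10989 K (t = 109.89):
  G = 288.1·(109.89 − 60)^(-0.07551) = 288.1·49.89^(-0.07551) = 288.1·0.74436 = 214.450.
At 7494 K (t = 74.94):
  G = 288.1·(74.94 − 60)^(-0.07551) = 288.1·14.94^(-0.07551) = 288.1·0.81531 = 234.892.
Gain = 234.892 / 214.450 = 1.0953 → 1.095.

1.095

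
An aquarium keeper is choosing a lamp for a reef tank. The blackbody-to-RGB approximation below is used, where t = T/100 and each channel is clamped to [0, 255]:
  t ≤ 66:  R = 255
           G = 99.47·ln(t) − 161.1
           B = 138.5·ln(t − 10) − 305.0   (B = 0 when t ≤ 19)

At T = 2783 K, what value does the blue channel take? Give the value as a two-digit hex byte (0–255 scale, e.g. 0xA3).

t = 2783/100 = 27.83; the t ≤ 66 branch applies.
B = 138.5·ln(27.83 − 10) − 305.0 = 138.5·ln 17.83 − 305.0 = 138.5·2.8809 − 305.0 = 94.002.
Rounded: 94; in hex, 0x5E.

0x5E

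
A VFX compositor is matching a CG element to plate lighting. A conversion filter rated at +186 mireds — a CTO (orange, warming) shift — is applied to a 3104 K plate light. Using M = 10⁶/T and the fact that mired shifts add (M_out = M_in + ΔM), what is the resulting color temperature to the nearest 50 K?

1950 K

M_in = 10⁶/3104 = 322.16 mireds.
M_out = 322.16 + (+186) = 508.16 mireds.
T_out = 10⁶/508.16 = 1967.9 K → 1950 K.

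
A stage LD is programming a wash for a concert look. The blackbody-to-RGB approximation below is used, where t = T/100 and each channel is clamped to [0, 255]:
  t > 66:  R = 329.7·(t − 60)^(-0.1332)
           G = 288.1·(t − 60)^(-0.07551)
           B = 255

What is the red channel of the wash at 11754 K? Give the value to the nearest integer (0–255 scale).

t = 11754/100 = 117.54; the t > 66 branch applies.
R = 329.7·(117.54 − 60)^(-0.1332) = 329.7·57.54^(-0.1332) = 329.7·0.58287 = 192.172.
Rounded: 192.

192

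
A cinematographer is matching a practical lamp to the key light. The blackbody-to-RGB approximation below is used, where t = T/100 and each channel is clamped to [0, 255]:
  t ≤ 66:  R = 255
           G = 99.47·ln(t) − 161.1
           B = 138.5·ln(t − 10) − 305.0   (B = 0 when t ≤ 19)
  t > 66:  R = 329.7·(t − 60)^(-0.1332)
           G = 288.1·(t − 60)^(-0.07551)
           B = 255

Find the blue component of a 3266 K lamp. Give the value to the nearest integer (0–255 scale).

127

t = 3266/100 = 32.66; the t ≤ 66 branch applies.
B = 138.5·ln(32.66 − 10) − 305.0 = 138.5·ln 22.66 − 305.0 = 138.5·3.1206 − 305.0 = 127.203.
Rounded: 127.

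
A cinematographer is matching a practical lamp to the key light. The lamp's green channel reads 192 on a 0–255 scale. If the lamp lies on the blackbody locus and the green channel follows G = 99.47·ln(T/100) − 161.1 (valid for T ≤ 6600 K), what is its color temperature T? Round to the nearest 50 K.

3500 K

ln t = (192 + 161.1) / 99.47 = 3.5498.
t = e^3.5498 = 34.807.
T = 100·t = 3481 K → 3500 K to the nearest 50 K.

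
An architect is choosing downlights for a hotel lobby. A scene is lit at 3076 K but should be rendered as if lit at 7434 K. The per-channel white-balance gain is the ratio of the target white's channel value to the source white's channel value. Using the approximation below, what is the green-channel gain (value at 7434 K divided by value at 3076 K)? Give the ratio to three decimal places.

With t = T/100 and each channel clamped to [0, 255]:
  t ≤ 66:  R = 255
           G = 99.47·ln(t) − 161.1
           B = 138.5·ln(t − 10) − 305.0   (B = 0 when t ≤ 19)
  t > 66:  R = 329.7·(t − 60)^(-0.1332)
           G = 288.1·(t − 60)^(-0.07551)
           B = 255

At 3076 K (t = 30.76):
  G = 99.47·ln 30.76 − 161.1 = 99.47·3.4262 − 161.1 = 179.706.
At 7434 K (t = 74.34):
  G = 288.1·(74.34 − 60)^(-0.07551) = 288.1·14.34^(-0.07551) = 288.1·0.81784 = 235.620.
Gain = 235.620 / 179.706 = 1.3111 → 1.311.

1.311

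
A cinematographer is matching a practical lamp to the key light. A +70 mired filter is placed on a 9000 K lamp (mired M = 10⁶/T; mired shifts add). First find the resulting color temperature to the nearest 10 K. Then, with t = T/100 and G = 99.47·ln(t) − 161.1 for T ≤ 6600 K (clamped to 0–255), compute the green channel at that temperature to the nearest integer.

M_in = 10⁶/9000 = 111.11; M_out = 111.11 + (+70) = 181.11.
T_out = 10⁶/181.11 = 5521.5 K → 5520 K; t = 55.2.
G = 99.47·ln 55.2 − 161.1 = 99.47·4.0110 − 161.1 = 237.870.
Rounded: 238.

238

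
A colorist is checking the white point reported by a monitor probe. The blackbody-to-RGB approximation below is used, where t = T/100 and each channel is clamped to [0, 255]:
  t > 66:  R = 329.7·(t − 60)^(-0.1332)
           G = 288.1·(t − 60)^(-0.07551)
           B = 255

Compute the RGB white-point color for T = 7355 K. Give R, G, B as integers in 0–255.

t = 7355/100 = 73.55; the t > 66 branch applies.
R = 329.7·(73.55 − 60)^(-0.1332) = 329.7·13.55^(-0.1332) = 329.7·0.70668 = 232.994.
G = 288.1·(73.55 − 60)^(-0.07551) = 288.1·13.55^(-0.07551) = 288.1·0.82135 = 236.630.
B = 255 by definition for t > 66.
Rounded: (233, 237, 255).

R=233, G=237, B=255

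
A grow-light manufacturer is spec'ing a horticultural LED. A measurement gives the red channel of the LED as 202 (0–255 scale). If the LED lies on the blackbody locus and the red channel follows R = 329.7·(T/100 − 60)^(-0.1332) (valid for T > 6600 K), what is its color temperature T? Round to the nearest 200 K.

(t − 60)^(-0.1332) = 202/329.7 = 0.61268.
t − 60 = 0.61268^(1/-0.1332) = 0.61268^(-7.508) = 39.569, so t = 99.569.
T = 100·t = 9957 K → 10000 K to the nearest 200 K.

10000 K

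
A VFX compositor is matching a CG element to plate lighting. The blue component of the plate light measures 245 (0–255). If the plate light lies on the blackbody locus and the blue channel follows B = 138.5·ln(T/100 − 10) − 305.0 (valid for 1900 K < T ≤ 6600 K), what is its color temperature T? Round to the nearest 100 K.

6300 K

ln(t − 10) = (245 + 305.0) / 138.5 = 3.9711.
t − 10 = e^3.9711 = 53.044, so t = 63.044.
T = 100·t = 6304 K → 6300 K to the nearest 100 K.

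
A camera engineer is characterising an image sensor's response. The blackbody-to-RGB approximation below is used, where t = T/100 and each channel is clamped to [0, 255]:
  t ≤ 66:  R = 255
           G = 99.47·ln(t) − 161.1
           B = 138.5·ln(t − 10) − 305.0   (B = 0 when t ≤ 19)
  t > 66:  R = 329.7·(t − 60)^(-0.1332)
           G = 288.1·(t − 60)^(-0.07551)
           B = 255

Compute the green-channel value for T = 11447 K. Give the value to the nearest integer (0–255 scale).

213

t = 11447/100 = 114.47; the t > 66 branch applies.
G = 288.1·(114.47 − 60)^(-0.07551) = 288.1·54.47^(-0.07551) = 288.1·0.73944 = 213.033.
Rounded: 213.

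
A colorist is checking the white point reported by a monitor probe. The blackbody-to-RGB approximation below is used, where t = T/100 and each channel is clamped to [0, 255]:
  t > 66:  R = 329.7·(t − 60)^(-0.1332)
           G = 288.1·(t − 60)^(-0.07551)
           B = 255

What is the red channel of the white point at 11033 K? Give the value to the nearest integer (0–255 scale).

t = 11033/100 = 110.33; the t > 66 branch applies.
R = 329.7·(110.33 − 60)^(-0.1332) = 329.7·50.33^(-0.1332) = 329.7·0.59336 = 195.630.
Rounded: 196.

196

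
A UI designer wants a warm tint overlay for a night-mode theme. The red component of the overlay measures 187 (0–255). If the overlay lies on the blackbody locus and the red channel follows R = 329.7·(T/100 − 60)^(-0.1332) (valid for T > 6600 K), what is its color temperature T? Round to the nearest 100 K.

13100 K

(t − 60)^(-0.1332) = 187/329.7 = 0.56718.
t − 60 = 0.56718^(1/-0.1332) = 0.56718^(-7.508) = 70.620, so t = 130.620.
T = 100·t = 13062 K → 13100 K to the nearest 100 K.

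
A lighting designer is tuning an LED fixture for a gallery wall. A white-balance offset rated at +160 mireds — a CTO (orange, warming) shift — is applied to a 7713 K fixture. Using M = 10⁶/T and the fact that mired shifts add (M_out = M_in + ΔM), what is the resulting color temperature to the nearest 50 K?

M_in = 10⁶/7713 = 129.65 mireds.
M_out = 129.65 + (+160) = 289.65 mireds.
T_out = 10⁶/289.65 = 3452.4 K → 3450 K.

3450 K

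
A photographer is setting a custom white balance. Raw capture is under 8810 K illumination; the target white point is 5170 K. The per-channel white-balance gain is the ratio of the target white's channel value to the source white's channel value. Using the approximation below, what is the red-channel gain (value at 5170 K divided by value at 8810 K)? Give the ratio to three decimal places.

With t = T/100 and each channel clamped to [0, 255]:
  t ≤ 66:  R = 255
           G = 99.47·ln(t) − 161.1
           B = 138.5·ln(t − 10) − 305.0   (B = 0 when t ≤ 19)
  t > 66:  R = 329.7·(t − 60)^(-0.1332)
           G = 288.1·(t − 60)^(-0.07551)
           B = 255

1.206

At 8810 K (t = 88.1):
  R = 329.7·(88.1 − 60)^(-0.1332) = 329.7·28.1^(-0.1332) = 329.7·0.64126 = 211.423.
At 5170 K (t = 51.7):
  R = 255 by definition for t ≤ 66.
Gain = 255.000 / 211.423 = 1.2061 → 1.206.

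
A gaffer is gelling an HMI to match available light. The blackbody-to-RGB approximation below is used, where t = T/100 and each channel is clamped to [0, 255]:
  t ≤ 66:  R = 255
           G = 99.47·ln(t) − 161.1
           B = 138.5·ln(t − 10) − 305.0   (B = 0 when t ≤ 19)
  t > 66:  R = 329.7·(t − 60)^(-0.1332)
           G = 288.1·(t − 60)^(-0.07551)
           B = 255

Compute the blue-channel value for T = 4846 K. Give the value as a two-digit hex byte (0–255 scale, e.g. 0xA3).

0xC8

t = 4846/100 = 48.46; the t ≤ 66 branch applies.
B = 138.5·ln(48.46 − 10) − 305.0 = 138.5·ln 38.46 − 305.0 = 138.5·3.6496 − 305.0 = 200.472.
Rounded: 200; in hex, 0xC8.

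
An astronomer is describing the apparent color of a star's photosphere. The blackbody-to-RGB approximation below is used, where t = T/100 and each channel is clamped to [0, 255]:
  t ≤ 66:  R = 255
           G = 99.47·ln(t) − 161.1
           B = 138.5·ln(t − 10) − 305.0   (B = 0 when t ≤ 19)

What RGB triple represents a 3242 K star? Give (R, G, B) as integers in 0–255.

t = 3242/100 = 32.42; the t ≤ 66 branch applies.
R = 255 by definition for t ≤ 66.
G = 99.47·ln 32.42 − 161.1 = 99.47·3.4788 − 161.1 = 184.934.
B = 138.5·ln(32.42 − 10) − 305.0 = 138.5·ln 22.42 − 305.0 = 138.5·3.1100 − 305.0 = 125.729.
Rounded: (255, 185, 126).

(255, 185, 126)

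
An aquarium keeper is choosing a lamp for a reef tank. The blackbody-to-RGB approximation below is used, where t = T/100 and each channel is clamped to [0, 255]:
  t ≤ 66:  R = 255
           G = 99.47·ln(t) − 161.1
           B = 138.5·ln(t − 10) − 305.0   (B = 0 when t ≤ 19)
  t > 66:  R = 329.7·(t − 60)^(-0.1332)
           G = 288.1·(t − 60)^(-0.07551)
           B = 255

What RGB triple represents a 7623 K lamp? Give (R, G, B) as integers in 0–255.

t = 7623/100 = 76.23; the t > 66 branch applies.
R = 329.7·(76.23 − 60)^(-0.1332) = 329.7·16.23^(-0.1332) = 329.7·0.68990 = 227.460.
G = 288.1·(76.23 − 60)^(-0.07551) = 288.1·16.23^(-0.07551) = 288.1·0.81023 = 233.428.
B = 255 by definition for t > 66.
Rounded: (227, 233, 255).

(227, 233, 255)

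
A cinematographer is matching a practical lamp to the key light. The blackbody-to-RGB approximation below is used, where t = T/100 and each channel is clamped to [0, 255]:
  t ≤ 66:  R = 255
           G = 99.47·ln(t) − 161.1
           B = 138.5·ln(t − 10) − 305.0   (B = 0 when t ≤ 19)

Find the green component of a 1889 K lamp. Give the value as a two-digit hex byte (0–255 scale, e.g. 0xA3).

0x83

t = 1889/100 = 18.89; the t ≤ 66 branch applies.
G = 99.47·ln 18.89 − 161.1 = 99.47·2.9386 − 161.1 = 131.206.
Rounded: 131; in hex, 0x83.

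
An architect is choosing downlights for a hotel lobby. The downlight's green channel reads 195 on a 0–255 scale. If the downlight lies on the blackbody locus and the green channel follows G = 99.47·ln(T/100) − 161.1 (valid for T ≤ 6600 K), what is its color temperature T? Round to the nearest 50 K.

ln t = (195 + 161.1) / 99.47 = 3.5800.
t = e^3.5800 = 35.873.
T = 100·t = 3587 K → 3600 K to the nearest 50 K.

3600 K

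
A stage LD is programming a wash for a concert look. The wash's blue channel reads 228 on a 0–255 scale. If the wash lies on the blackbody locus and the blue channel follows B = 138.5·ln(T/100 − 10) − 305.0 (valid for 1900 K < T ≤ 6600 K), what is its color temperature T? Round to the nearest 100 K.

5700 K

ln(t − 10) = (228 + 305.0) / 138.5 = 3.8484.
t − 10 = e^3.8484 = 46.917, so t = 56.917.
T = 100·t = 5692 K → 5700 K to the nearest 100 K.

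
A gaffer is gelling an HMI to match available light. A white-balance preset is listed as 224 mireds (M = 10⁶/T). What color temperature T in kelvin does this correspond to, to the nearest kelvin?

4464 K

T = 10⁶ / 224 = 4464.29 K → 4464 K.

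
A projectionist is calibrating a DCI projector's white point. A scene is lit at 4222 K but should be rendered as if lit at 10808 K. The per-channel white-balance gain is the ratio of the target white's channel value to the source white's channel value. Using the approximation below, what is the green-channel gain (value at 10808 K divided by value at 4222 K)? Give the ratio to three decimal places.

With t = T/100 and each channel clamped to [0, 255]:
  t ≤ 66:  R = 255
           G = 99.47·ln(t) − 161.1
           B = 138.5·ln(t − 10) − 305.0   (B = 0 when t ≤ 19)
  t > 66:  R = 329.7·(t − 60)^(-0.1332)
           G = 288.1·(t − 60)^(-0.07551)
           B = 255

1.018

At 4222 K (t = 42.22):
  G = 99.47·ln 42.22 − 161.1 = 99.47·3.7429 − 161.1 = 211.206.
At 10808 K (t = 108.08):
  G = 288.1·(108.08 − 60)^(-0.07551) = 288.1·48.08^(-0.07551) = 288.1·0.74644 = 215.049.
Gain = 215.049 / 211.206 = 1.0182 → 1.018.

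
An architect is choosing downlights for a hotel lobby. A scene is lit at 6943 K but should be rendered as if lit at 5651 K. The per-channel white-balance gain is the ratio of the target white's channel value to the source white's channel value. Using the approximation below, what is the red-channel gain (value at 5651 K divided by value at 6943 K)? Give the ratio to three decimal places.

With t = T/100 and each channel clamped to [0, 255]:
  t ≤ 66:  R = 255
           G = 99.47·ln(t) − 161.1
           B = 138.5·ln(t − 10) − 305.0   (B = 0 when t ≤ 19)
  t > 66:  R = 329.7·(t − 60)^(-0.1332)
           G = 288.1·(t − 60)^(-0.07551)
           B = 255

At 6943 K (t = 69.43):
  R = 329.7·(69.43 − 60)^(-0.1332) = 329.7·9.43^(-0.1332) = 329.7·0.74164 = 244.520.
At 5651 K (t = 56.51):
  R = 255 by definition for t ≤ 66.
Gain = 255.000 / 244.520 = 1.0429 → 1.043.

1.043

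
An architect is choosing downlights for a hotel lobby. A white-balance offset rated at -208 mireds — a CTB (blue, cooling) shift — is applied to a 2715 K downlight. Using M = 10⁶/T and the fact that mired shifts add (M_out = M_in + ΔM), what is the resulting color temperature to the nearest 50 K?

6250 K

M_in = 10⁶/2715 = 368.32 mireds.
M_out = 368.32 + (-208) = 160.32 mireds.
T_out = 10⁶/160.32 = 6237.4 K → 6250 K.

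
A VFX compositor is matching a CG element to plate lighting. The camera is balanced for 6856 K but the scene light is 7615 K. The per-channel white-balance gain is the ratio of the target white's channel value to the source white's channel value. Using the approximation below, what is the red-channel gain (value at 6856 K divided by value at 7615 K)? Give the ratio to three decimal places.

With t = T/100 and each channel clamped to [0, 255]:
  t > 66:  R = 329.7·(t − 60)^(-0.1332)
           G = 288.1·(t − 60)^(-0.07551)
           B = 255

1.088

At 7615 K (t = 76.15):
  R = 329.7·(76.15 − 60)^(-0.1332) = 329.7·16.15^(-0.1332) = 329.7·0.69035 = 227.609.
At 6856 K (t = 68.56):
  R = 329.7·(68.56 − 60)^(-0.1332) = 329.7·8.56^(-0.1332) = 329.7·0.75127 = 247.693.
Gain = 247.693 / 227.609 = 1.0882 → 1.088.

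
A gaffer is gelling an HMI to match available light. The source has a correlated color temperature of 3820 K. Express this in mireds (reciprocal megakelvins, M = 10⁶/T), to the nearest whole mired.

M = 10⁶ / 3820 = 261.780 → 262 mireds.

262 mireds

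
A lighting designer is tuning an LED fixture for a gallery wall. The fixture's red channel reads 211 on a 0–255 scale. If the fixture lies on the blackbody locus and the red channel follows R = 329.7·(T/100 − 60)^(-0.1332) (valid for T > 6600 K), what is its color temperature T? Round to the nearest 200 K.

8800 K

(t − 60)^(-0.1332) = 211/329.7 = 0.63998.
t − 60 = 0.63998^(1/-0.1332) = 0.63998^(-7.508) = 28.525, so t = 88.525.
T = 100·t = 8853 K → 8800 K to the nearest 200 K.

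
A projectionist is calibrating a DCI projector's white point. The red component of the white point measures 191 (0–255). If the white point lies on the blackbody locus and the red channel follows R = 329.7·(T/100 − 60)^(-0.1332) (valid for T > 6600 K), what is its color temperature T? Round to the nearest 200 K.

(t − 60)^(-0.1332) = 191/329.7 = 0.57931.
t − 60 = 0.57931^(1/-0.1332) = 0.57931^(-7.508) = 60.245, so t = 120.245.
T = 100·t = 12025 K → 12000 K to the nearest 200 K.

12000 K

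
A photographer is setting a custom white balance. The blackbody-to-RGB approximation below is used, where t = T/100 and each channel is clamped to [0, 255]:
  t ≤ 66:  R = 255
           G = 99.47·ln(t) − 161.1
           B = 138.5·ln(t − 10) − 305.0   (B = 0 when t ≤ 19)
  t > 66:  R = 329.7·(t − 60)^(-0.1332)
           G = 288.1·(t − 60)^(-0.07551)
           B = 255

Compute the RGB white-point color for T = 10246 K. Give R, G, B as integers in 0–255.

R=200, G=217, B=255

t = 10246/100 = 102.46; the t > 66 branch applies.
R = 329.7·(102.46 − 60)^(-0.1332) = 329.7·42.46^(-0.1332) = 329.7·0.60695 = 200.111.
G = 288.1·(102.46 − 60)^(-0.07551) = 288.1·42.46^(-0.07551) = 288.1·0.75348 = 217.077.
B = 255 by definition for t > 66.
Rounded: (200, 217, 255).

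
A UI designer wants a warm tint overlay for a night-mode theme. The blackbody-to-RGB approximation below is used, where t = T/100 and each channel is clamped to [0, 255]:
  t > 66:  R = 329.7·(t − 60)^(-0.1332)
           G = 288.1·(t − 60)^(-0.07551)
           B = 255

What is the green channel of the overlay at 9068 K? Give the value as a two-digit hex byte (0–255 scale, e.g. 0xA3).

0xDE

t = 9068/100 = 90.68; the t > 66 branch applies.
G = 288.1·(90.68 − 60)^(-0.07551) = 288.1·30.68^(-0.07551) = 288.1·0.77220 = 222.470.
Rounded: 222; in hex, 0xDE.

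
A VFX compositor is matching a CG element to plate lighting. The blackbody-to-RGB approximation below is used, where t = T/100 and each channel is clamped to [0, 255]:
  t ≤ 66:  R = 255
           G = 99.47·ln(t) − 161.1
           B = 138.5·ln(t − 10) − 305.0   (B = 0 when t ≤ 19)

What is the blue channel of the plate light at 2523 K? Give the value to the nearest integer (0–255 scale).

72

t = 2523/100 = 25.23; the t ≤ 66 branch applies.
B = 138.5·ln(25.23 − 10) − 305.0 = 138.5·ln 15.23 − 305.0 = 138.5·2.7233 − 305.0 = 72.173.
Rounded: 72.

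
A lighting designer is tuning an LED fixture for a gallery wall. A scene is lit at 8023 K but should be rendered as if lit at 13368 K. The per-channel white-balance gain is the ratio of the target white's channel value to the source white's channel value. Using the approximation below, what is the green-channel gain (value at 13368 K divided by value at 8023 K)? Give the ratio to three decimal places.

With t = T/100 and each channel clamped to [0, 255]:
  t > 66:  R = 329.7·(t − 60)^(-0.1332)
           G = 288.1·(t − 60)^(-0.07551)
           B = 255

0.907

At 8023 K (t = 80.23):
  G = 288.1·(80.23 − 60)^(-0.07551) = 288.1·20.23^(-0.07551) = 288.1·0.79686 = 229.577.
At 13368 K (t = 133.68):
  G = 288.1·(133.68 − 60)^(-0.07551) = 288.1·73.68^(-0.07551) = 288.1·0.72276 = 208.228.
Gain = 208.228 / 229.577 = 0.9070 → 0.907.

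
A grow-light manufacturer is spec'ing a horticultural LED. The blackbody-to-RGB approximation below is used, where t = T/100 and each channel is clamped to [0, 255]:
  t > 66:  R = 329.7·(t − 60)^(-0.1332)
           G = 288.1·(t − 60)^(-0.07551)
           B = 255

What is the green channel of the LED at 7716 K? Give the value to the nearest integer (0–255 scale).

t = 7716/100 = 77.16; the t > 66 branch applies.
G = 288.1·(77.16 − 60)^(-0.07551) = 288.1·17.16^(-0.07551) = 288.1·0.80683 = 232.447.
Rounded: 232.

232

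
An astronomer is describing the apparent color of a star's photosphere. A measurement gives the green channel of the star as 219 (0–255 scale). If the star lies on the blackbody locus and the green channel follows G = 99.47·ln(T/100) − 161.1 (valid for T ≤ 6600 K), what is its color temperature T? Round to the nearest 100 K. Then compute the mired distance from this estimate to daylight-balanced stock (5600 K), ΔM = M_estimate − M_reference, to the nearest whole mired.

+39 mireds

ln t = (219 + 161.1) / 99.47 = 3.8213.
t = e^3.8213 = 45.661.
T = 100·t = 4566 K → 4600 K to the nearest 100 K.
M_estimate = 10⁶/4600 = 217.39; M_reference = 10⁶/5600 = 178.57.
ΔM = 217.39 − 178.57 = 38.82 → +39 mireds.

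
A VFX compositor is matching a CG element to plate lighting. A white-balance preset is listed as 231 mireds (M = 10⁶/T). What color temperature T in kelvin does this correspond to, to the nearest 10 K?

T = 10⁶ / 231 = 4329.00 K → 4330 K.

4330 K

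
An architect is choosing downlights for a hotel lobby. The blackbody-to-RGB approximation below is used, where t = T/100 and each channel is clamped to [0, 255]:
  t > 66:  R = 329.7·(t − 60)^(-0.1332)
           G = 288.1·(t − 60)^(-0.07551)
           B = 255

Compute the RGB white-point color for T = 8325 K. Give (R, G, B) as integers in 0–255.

(217, 227, 255)

t = 8325/100 = 83.25; the t > 66 branch applies.
R = 329.7·(83.25 − 60)^(-0.1332) = 329.7·23.25^(-0.1332) = 329.7·0.65765 = 216.826.
G = 288.1·(83.25 − 60)^(-0.07551) = 288.1·23.25^(-0.07551) = 288.1·0.78854 = 227.177.
B = 255 by definition for t > 66.
Rounded: (217, 227, 255).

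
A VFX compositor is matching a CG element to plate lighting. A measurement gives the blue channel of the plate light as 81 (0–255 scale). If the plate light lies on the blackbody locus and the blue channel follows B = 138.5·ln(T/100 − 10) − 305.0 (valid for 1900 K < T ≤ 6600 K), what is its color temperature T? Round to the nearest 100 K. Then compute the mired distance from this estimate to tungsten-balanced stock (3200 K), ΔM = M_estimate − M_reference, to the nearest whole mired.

ln(t − 10) = (81 + 305.0) / 138.5 = 2.7870.
t − 10 = e^2.7870 = 16.232, so t = 26.232.
T = 100·t = 2623 K → 2600 K to the nearest 100 K.
M_estimate = 10⁶/2600 = 384.62; M_reference = 10⁶/3200 = 312.50.
ΔM = 384.62 − 312.50 = 72.12 → +72 mireds.

+72 mireds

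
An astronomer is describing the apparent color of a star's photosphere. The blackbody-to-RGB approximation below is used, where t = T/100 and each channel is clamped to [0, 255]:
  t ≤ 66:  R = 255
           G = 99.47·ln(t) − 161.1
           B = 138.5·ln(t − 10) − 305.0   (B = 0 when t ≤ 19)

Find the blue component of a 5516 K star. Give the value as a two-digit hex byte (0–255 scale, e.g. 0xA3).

t = 5516/100 = 55.16; the t ≤ 66 branch applies.
B = 138.5·ln(55.16 − 10) − 305.0 = 138.5·ln 45.16 − 305.0 = 138.5·3.8102 − 305.0 = 222.714.
Rounded: 223; in hex, 0xDF.

0xDF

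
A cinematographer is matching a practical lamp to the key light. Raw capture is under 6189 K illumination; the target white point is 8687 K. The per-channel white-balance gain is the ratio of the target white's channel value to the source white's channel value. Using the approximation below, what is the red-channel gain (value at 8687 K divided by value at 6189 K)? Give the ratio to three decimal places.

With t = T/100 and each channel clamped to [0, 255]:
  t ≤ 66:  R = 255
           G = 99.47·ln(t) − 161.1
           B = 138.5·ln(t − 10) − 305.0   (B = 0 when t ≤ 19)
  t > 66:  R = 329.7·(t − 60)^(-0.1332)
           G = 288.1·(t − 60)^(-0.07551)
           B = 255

At 6189 K (t = 61.89):
  R = 255 by definition for t ≤ 66.
At 8687 K (t = 86.87):
  R = 329.7·(86.87 − 60)^(-0.1332) = 329.7·26.87^(-0.1332) = 329.7·0.64509 = 212.687.
Gain = 212.687 / 255.000 = 0.8341 → 0.834.

0.834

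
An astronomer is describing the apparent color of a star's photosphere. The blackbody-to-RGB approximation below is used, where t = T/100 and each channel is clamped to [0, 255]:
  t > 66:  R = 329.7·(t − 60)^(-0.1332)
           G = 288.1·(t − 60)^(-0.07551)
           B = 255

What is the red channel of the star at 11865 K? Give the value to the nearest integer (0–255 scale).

192

t = 11865/100 = 118.65; the t > 66 branch applies.
R = 329.7·(118.65 − 60)^(-0.1332) = 329.7·58.65^(-0.1332) = 329.7·0.58139 = 191.684.
Rounded: 192.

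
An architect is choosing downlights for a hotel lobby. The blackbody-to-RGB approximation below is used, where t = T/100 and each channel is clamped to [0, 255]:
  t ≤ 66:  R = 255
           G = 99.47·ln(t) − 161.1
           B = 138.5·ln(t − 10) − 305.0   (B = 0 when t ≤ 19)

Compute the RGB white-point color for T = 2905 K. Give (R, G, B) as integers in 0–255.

t = 2905/100 = 29.05; the t ≤ 66 branch applies.
R = 255 by definition for t ≤ 66.
G = 99.47·ln 29.05 − 161.1 = 99.47·3.3690 − 161.1 = 174.016.
B = 138.5·ln(29.05 − 10) − 305.0 = 138.5·ln 19.05 − 305.0 = 138.5·2.9471 − 305.0 = 103.169.
Rounded: (255, 174, 103).

(255, 174, 103)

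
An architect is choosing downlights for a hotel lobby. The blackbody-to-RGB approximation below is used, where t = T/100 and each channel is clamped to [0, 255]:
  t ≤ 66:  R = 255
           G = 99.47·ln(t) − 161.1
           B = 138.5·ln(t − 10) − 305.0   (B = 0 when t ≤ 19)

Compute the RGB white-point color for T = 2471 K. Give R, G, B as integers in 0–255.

R=255, G=158, B=67

t = 2471/100 = 24.71; the t ≤ 66 branch applies.
R = 255 by definition for t ≤ 66.
G = 99.47·ln 24.71 − 161.1 = 99.47·3.2072 − 161.1 = 157.921.
B = 138.5·ln(24.71 − 10) − 305.0 = 138.5·ln 14.71 − 305.0 = 138.5·2.6885 − 305.0 = 67.361.
Rounded: (255, 158, 67).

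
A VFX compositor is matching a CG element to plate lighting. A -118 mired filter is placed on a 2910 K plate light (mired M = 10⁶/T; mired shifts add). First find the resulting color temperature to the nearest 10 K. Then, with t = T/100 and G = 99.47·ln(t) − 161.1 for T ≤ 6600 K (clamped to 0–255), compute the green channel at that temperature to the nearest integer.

216

M_in = 10⁶/2910 = 343.64; M_out = 343.64 + (-118) = 225.64.
T_out = 10⁶/225.64 = 4431.8 K → 4430 K; t = 44.3.
G = 99.47·ln 44.3 − 161.1 = 99.47·3.7910 − 161.1 = 215.989.
Rounded: 216.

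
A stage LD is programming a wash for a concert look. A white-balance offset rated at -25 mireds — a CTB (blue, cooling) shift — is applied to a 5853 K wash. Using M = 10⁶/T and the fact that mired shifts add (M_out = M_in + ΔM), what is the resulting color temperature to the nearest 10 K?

M_in = 10⁶/5853 = 170.85 mireds.
M_out = 170.85 + (-25) = 145.85 mireds.
T_out = 10⁶/145.85 = 6856.2 K → 6860 K.

6860 K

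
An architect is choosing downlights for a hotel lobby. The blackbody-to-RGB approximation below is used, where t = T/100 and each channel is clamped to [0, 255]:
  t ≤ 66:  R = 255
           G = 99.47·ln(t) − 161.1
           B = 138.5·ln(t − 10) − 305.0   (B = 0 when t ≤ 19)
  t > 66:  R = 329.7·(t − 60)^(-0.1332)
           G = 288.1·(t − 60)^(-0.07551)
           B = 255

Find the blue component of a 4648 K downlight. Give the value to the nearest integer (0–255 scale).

t = 4648/100 = 46.48; the t ≤ 66 branch applies.
B = 138.5·ln(46.48 − 10) − 305.0 = 138.5·ln 36.48 − 305.0 = 138.5·3.5968 − 305.0 = 193.152.
Rounded: 193.

193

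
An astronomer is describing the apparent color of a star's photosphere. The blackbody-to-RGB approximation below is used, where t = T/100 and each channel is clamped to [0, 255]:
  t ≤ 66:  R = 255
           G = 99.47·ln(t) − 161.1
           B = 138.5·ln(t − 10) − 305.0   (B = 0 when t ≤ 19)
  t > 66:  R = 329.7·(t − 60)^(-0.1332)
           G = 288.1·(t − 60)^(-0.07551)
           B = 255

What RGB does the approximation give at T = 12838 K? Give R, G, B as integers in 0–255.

t = 12838/100 = 128.38; the t > 66 branch applies.
R = 329.7·(128.38 − 60)^(-0.1332) = 329.7·68.38^(-0.1332) = 329.7·0.56962 = 187.805.
G = 288.1·(128.38 − 60)^(-0.07551) = 288.1·68.38^(-0.07551) = 288.1·0.72685 = 209.405.
B = 255 by definition for t > 66.
Rounded: (188, 209, 255).

R=188, G=209, B=255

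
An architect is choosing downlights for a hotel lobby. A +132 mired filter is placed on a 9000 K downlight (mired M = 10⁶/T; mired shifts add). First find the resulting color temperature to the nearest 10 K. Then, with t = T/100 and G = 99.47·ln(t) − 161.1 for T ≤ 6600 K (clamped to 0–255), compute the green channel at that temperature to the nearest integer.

M_in = 10⁶/9000 = 111.11; M_out = 111.11 + (+132) = 243.11.
T_out = 10⁶/243.11 = 4113.3 K → 4110 K; t = 41.1.
G = 99.47·ln 41.1 − 161.1 = 99.47·3.7160 − 161.1 = 208.531.
Rounded: 209.

209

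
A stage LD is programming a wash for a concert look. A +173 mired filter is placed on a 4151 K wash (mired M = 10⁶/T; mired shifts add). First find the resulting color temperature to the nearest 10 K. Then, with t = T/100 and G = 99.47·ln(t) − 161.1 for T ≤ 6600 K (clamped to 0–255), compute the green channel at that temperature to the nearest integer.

M_in = 10⁶/4151 = 240.91; M_out = 240.91 + (+173) = 413.91.
T_out = 10⁶/413.91 = 2416.0 K → 2420 K; t = 24.2.
G = 99.47·ln 24.2 − 161.1 = 99.47·3.1864 − 161.1 = 155.846.
Rounded: 156.

156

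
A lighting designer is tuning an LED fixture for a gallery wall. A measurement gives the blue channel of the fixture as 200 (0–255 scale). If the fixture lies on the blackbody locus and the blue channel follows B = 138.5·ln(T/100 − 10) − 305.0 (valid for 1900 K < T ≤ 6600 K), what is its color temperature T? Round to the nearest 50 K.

ln(t − 10) = (200 + 305.0) / 138.5 = 3.6462.
t − 10 = e^3.6462 = 38.329, so t = 48.329.
T = 100·t = 4833 K → 4850 K to the nearest 50 K.

4850 K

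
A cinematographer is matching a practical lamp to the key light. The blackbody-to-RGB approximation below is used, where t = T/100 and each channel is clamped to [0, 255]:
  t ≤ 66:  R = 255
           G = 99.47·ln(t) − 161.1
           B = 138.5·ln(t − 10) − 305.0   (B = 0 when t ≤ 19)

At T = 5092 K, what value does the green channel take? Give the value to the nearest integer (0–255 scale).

230

t = 5092/100 = 50.92; the t ≤ 66 branch applies.
G = 99.47·ln 50.92 − 161.1 = 99.47·3.9303 − 161.1 = 229.843.
Rounded: 230.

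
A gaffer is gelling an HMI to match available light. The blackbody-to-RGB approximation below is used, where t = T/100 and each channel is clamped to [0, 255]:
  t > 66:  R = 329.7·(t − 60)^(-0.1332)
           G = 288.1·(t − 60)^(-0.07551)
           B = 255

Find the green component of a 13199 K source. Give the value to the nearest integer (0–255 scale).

t = 13199/100 = 131.99; the t > 66 branch applies.
G = 288.1·(131.99 − 60)^(-0.07551) = 288.1·71.99^(-0.07551) = 288.1·0.72403 = 208.593.
Rounded: 209.

209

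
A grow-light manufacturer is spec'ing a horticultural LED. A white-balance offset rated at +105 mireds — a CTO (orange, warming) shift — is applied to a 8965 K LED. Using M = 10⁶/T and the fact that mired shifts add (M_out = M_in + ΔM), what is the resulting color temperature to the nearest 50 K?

M_in = 10⁶/8965 = 111.54 mireds.
M_out = 111.54 + (+105) = 216.54 mireds.
T_out = 10⁶/216.54 = 4618.0 K → 4600 K.

4600 K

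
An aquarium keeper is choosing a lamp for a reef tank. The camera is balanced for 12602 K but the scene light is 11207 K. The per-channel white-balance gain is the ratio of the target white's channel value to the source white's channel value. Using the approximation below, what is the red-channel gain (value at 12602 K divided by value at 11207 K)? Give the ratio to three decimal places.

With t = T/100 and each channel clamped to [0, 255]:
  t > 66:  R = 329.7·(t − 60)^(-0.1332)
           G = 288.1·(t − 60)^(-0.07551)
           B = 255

At 11207 K (t = 112.07):
  R = 329.7·(112.07 − 60)^(-0.1332) = 329.7·52.07^(-0.1332) = 329.7·0.59068 = 194.746.
At 12602 K (t = 126.02):
  R = 329.7·(126.02 − 60)^(-0.1332) = 329.7·66.02^(-0.1332) = 329.7·0.57229 = 188.685.
Gain = 188.685 / 194.746 = 0.9689 → 0.969.

0.969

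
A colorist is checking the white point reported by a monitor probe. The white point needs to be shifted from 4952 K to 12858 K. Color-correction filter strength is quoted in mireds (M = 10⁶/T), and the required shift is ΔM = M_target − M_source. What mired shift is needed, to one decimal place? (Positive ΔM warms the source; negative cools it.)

M_source = 10⁶/4952 = 201.939; M_target = 10⁶/12858 = 77.773.
ΔM = 77.773 − 201.939 = -124.166 → -124.2 mireds, a cooling shift.

-124.2 mireds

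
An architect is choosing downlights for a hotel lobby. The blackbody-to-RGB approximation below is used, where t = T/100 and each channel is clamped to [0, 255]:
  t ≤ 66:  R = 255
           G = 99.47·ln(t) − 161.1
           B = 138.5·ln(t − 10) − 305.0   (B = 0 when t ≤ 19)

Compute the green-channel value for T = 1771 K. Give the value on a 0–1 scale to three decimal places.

0.489

t = 1771/100 = 17.71; the t ≤ 66 branch applies.
G = 99.47·ln 17.71 − 161.1 = 99.47·2.8741 − 161.1 = 124.790.
On a 0–1 scale: 124.790/255 = 0.4894 → 0.489.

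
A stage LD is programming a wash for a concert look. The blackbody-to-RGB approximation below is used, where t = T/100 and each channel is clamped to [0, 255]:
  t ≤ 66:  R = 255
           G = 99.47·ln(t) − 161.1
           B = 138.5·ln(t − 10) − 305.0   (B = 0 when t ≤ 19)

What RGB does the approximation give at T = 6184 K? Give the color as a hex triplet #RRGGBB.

#FFF9F2

t = 6184/100 = 61.84; the t ≤ 66 branch applies.
R = 255 by definition for t ≤ 66.
G = 99.47·ln 61.84 − 161.1 = 99.47·4.1246 − 161.1 = 249.169.
B = 138.5·ln(61.84 − 10) − 305.0 = 138.5·ln 51.84 − 305.0 = 138.5·3.9482 − 305.0 = 241.820.
Rounded: (255, 249, 242).
In hex: #FFF9F2.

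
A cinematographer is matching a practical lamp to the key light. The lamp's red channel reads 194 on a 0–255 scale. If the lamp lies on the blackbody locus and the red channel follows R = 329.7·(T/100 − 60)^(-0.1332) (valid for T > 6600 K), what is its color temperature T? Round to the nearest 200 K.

(t − 60)^(-0.1332) = 194/329.7 = 0.58841.
t − 60 = 0.58841^(1/-0.1332) = 0.58841^(-7.508) = 53.593, so t = 113.593.
T = 100·t = 11359 K → 11400 K to the nearest 200 K.

11400 K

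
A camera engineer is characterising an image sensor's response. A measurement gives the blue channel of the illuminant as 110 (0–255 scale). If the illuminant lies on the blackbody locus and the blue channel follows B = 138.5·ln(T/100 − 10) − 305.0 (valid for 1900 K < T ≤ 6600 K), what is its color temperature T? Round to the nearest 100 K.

ln(t − 10) = (110 + 305.0) / 138.5 = 2.9964.
t − 10 = e^2.9964 = 20.013, so t = 30.013.
T = 100·t = 3001 K → 3000 K to the nearest 100 K.

3000 K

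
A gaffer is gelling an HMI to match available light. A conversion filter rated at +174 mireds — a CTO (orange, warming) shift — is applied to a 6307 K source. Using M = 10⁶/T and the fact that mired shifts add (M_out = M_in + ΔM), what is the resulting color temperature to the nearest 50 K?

M_in = 10⁶/6307 = 158.55 mireds.
M_out = 158.55 + (+174) = 332.55 mireds.
T_out = 10⁶/332.55 = 3007.0 K → 3000 K.

3000 K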